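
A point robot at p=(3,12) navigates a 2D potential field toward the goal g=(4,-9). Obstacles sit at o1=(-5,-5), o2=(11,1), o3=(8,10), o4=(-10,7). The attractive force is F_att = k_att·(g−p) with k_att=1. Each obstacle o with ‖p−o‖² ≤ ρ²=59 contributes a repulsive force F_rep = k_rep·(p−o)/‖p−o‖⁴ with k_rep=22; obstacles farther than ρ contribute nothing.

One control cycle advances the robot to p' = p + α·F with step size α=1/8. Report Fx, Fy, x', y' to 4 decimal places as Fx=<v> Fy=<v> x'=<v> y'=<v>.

Fx=0.8692 Fy=-20.9477 x'=3.1087 y'=9.3815

F_att = 1·(g−p) = 1·(1,-21) = (1.0000,-21.0000)
o1: d²=353 > ρ²=59 → inactive
o2: d²=185 > ρ²=59 → inactive
o3: d²=29 ≤ ρ²=59; F_rep = 22·(-5,2)/29² = (-0.1308,0.0523)
o4: d²=194 > ρ²=59 → inactive
F = F_att + ΣF_rep = (0.8692,-20.9477)
p' = p + 1/8·F = (3.1087,9.3815)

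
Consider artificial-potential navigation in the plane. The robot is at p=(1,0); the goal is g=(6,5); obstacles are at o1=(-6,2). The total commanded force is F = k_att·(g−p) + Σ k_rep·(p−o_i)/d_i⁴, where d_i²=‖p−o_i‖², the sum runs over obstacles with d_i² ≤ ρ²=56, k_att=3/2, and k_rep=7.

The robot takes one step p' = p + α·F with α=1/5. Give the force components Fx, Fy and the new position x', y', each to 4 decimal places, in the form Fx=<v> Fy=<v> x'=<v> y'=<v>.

F_att = 3/2·(g−p) = 3/2·(5,5) = (7.5000,7.5000)
o1: d²=53 ≤ ρ²=56; F_rep = 7·(7,-2)/53² = (0.0174,-0.0050)
F = F_att + ΣF_rep = (7.5174,7.4950)
p' = p + 1/5·F = (2.5035,1.4990)

Fx=7.5174 Fy=7.4950 x'=2.5035 y'=1.4990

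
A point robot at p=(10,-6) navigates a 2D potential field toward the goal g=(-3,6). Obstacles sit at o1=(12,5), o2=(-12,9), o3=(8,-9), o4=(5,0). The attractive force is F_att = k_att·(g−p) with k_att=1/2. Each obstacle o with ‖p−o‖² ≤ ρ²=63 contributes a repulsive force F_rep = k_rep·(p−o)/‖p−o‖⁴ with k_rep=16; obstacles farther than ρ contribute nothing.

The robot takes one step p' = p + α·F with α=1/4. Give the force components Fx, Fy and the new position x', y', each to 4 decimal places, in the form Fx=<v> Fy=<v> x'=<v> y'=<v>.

Fx=-6.2892 Fy=6.2582 x'=8.4277 y'=-4.4354

F_att = 1/2·(g−p) = 1/2·(-13,12) = (-6.5000,6.0000)
o1: d²=125 > ρ²=63 → inactive
o2: d²=709 > ρ²=63 → inactive
o3: d²=13 ≤ ρ²=63; F_rep = 16·(2,3)/13² = (0.1893,0.2840)
o4: d²=61 ≤ ρ²=63; F_rep = 16·(5,-6)/61² = (0.0215,-0.0258)
F = F_att + ΣF_rep = (-6.2892,6.2582)
p' = p + 1/4·F = (8.4277,-4.4354)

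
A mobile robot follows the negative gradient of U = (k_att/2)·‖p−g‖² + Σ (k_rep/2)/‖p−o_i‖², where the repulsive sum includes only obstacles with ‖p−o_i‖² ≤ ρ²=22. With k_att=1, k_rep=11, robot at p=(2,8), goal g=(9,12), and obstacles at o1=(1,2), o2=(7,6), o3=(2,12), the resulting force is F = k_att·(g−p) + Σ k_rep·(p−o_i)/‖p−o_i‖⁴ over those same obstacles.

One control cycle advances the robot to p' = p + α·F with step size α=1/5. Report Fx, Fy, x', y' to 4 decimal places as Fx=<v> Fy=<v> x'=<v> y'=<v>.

F_att = 1·(g−p) = 1·(7,4) = (7.0000,4.0000)
o1: d²=37 > ρ²=22 → inactive
o2: d²=29 > ρ²=22 → inactive
o3: d²=16 ≤ ρ²=22; F_rep = 11·(0,-4)/16² = (0.0000,-0.1719)
F = F_att + ΣF_rep = (7.0000,3.8281)
p' = p + 1/5·F = (3.4000,8.7656)

Fx=7.0000 Fy=3.8281 x'=3.4000 y'=8.7656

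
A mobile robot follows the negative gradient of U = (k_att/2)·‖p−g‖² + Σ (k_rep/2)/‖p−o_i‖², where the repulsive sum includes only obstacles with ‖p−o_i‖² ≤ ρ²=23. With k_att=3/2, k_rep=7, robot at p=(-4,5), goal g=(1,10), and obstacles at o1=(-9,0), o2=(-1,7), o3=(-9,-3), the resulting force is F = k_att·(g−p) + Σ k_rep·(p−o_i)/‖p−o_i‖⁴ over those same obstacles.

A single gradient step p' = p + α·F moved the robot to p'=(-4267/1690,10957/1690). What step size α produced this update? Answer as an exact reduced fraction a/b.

F_att = 3/2·(g−p) = 3/2·(5,5) = (7.5000,7.5000)
o1: d²=50 > ρ²=23 → inactive
o2: d²=13 ≤ ρ²=23; F_rep = 7·(-3,-2)/13² = (-0.1243,-0.0828)
o3: d²=89 > ρ²=23 → inactive
F = F_att + ΣF_rep = (7.3757,7.4172)
Δp = p'−p = (1.4751,1.4834); α = Δx/Fx = (2493/1690) / (2493/338) = 1/5
check: Δy/Fy = (2507/1690) / (2507/338) = 1/5 ✓

α = 1/5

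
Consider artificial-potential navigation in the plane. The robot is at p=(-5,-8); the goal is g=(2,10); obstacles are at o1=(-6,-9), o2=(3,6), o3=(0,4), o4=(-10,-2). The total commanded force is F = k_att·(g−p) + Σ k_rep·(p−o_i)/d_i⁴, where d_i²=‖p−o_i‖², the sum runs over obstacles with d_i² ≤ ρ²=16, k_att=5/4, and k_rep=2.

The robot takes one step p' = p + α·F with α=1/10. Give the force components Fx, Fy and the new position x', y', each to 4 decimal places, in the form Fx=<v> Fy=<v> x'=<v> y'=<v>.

F_att = 5/4·(g−p) = 5/4·(7,18) = (8.7500,22.5000)
o1: d²=2 ≤ ρ²=16; F_rep = 2·(1,1)/2² = (0.5000,0.5000)
o2: d²=260 > ρ²=16 → inactive
o3: d²=169 > ρ²=16 → inactive
o4: d²=61 > ρ²=16 → inactive
F = F_att + ΣF_rep = (9.2500,23.0000)
p' = p + 1/10·F = (-4.0750,-5.7000)

Fx=9.2500 Fy=23.0000 x'=-4.0750 y'=-5.7000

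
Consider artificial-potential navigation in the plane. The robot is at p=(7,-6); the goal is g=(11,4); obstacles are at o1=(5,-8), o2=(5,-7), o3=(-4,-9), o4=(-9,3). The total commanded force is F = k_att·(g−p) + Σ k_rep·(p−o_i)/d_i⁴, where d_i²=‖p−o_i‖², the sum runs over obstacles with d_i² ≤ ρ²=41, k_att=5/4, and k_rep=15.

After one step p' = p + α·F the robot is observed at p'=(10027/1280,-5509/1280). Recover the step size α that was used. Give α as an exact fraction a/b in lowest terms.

α = 1/8

F_att = 5/4·(g−p) = 5/4·(4,10) = (5.0000,12.5000)
o1: d²=8 ≤ ρ²=41; F_rep = 15·(2,2)/8² = (0.4688,0.4688)
o2: d²=5 ≤ ρ²=41; F_rep = 15·(2,1)/5² = (1.2000,0.6000)
o3: d²=130 > ρ²=41 → inactive
o4: d²=337 > ρ²=41 → inactive
F = F_att + ΣF_rep = (6.6688,13.5687)
Δp = p'−p = (0.8336,1.6961); α = Δx/Fx = (1067/1280) / (1067/160) = 1/8
check: Δy/Fy = (2171/1280) / (2171/160) = 1/8 ✓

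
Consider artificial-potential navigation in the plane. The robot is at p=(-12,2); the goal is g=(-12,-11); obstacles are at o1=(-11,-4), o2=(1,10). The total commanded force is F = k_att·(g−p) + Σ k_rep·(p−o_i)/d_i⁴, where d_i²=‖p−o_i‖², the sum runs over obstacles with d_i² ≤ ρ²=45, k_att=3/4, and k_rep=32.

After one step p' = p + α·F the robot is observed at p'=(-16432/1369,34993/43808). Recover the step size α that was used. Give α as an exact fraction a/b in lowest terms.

α = 1/8

F_att = 3/4·(g−p) = 3/4·(0,-13) = (0.0000,-9.7500)
o1: d²=37 ≤ ρ²=45; F_rep = 32·(-1,6)/37² = (-0.0234,0.1402)
o2: d²=233 > ρ²=45 → inactive
F = F_att + ΣF_rep = (-0.0234,-9.6098)
Δp = p'−p = (-0.0029,-1.2012); α = Δx/Fx = (-4/1369) / (-32/1369) = 1/8
check: Δy/Fy = (-52623/43808) / (-52623/5476) = 1/8 ✓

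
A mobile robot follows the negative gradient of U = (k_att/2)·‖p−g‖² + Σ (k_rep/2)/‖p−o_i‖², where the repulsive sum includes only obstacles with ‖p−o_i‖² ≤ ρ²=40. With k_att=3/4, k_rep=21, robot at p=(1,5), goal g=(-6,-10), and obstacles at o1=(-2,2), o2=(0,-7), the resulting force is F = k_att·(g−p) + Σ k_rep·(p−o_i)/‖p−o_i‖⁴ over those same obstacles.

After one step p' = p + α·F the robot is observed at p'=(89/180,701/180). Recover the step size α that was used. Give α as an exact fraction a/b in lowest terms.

α = 1/10

F_att = 3/4·(g−p) = 3/4·(-7,-15) = (-5.2500,-11.2500)
o1: d²=18 ≤ ρ²=40; F_rep = 21·(3,3)/18² = (0.1944,0.1944)
o2: d²=145 > ρ²=40 → inactive
F = F_att + ΣF_rep = (-5.0556,-11.0556)
Δp = p'−p = (-0.5056,-1.1056); α = Δx/Fx = (-91/180) / (-91/18) = 1/10
check: Δy/Fy = (-199/180) / (-199/18) = 1/10 ✓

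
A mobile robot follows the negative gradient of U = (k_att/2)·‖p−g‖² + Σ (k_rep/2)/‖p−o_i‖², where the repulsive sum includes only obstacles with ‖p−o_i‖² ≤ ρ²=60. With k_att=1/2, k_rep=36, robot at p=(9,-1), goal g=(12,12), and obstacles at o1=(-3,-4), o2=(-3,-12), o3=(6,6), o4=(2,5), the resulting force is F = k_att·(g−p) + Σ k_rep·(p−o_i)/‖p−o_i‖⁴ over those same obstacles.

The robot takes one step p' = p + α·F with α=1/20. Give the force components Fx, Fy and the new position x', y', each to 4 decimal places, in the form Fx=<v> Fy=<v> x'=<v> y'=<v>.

F_att = 1/2·(g−p) = 1/2·(3,13) = (1.5000,6.5000)
o1: d²=153 > ρ²=60 → inactive
o2: d²=265 > ρ²=60 → inactive
o3: d²=58 ≤ ρ²=60; F_rep = 36·(3,-7)/58² = (0.0321,-0.0749)
o4: d²=85 > ρ²=60 → inactive
F = F_att + ΣF_rep = (1.5321,6.4251)
p' = p + 1/20·F = (9.0766,-0.6787)

Fx=1.5321 Fy=6.4251 x'=9.0766 y'=-0.6787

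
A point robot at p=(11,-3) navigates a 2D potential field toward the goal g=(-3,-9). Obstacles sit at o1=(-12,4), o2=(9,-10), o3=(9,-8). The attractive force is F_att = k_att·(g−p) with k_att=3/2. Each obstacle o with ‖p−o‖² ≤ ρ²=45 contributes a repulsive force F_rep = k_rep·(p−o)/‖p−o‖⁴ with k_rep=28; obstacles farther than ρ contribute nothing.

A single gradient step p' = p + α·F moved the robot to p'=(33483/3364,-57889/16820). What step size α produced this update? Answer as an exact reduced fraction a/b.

α = 1/20

F_att = 3/2·(g−p) = 3/2·(-14,-6) = (-21.0000,-9.0000)
o1: d²=578 > ρ²=45 → inactive
o2: d²=53 > ρ²=45 → inactive
o3: d²=29 ≤ ρ²=45; F_rep = 28·(2,5)/29² = (0.0666,0.1665)
F = F_att + ΣF_rep = (-20.9334,-8.8335)
Δp = p'−p = (-1.0467,-0.4417); α = Δx/Fx = (-3521/3364) / (-17605/841) = 1/20
check: Δy/Fy = (-7429/16820) / (-7429/841) = 1/20 ✓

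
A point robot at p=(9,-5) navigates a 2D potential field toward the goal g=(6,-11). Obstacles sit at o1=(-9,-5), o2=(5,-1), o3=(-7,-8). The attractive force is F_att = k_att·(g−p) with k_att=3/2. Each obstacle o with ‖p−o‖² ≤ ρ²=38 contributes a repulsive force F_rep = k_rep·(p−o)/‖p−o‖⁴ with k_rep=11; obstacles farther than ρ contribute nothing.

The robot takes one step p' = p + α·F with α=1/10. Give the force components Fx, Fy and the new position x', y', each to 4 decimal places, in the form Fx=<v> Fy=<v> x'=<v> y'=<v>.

F_att = 3/2·(g−p) = 3/2·(-3,-6) = (-4.5000,-9.0000)
o1: d²=324 > ρ²=38 → inactive
o2: d²=32 ≤ ρ²=38; F_rep = 11·(4,-4)/32² = (0.0430,-0.0430)
o3: d²=265 > ρ²=38 → inactive
F = F_att + ΣF_rep = (-4.4570,-9.0430)
p' = p + 1/10·F = (8.5543,-5.9043)

Fx=-4.4570 Fy=-9.0430 x'=8.5543 y'=-5.9043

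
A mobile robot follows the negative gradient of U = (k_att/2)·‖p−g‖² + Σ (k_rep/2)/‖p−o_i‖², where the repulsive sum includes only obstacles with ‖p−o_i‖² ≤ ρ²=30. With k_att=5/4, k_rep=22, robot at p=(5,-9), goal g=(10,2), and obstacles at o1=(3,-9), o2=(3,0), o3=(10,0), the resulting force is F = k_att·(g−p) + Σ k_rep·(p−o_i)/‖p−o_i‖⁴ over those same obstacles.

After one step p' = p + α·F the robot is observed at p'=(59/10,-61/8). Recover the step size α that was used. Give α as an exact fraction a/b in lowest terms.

F_att = 5/4·(g−p) = 5/4·(5,11) = (6.2500,13.7500)
o1: d²=4 ≤ ρ²=30; F_rep = 22·(2,0)/4² = (2.7500,0.0000)
o2: d²=85 > ρ²=30 → inactive
o3: d²=106 > ρ²=30 → inactive
F = F_att + ΣF_rep = (9.0000,13.7500)
Δp = p'−p = (0.9000,1.3750); α = Δx/Fx = (9/10) / (9) = 1/10
check: Δy/Fy = (11/8) / (55/4) = 1/10 ✓

α = 1/10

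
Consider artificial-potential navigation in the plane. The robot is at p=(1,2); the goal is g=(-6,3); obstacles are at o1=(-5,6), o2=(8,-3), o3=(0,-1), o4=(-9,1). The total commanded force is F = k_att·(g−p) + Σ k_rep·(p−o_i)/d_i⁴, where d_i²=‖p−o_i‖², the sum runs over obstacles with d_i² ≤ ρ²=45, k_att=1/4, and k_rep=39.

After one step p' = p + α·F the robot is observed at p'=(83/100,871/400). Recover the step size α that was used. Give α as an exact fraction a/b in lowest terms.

α = 1/8

F_att = 1/4·(g−p) = 1/4·(-7,1) = (-1.7500,0.2500)
o1: d²=52 > ρ²=45 → inactive
o2: d²=74 > ρ²=45 → inactive
o3: d²=10 ≤ ρ²=45; F_rep = 39·(1,3)/10² = (0.3900,1.1700)
o4: d²=101 > ρ²=45 → inactive
F = F_att + ΣF_rep = (-1.3600,1.4200)
Δp = p'−p = (-0.1700,0.1775); α = Δx/Fx = (-17/100) / (-34/25) = 1/8
check: Δy/Fy = (71/400) / (71/50) = 1/8 ✓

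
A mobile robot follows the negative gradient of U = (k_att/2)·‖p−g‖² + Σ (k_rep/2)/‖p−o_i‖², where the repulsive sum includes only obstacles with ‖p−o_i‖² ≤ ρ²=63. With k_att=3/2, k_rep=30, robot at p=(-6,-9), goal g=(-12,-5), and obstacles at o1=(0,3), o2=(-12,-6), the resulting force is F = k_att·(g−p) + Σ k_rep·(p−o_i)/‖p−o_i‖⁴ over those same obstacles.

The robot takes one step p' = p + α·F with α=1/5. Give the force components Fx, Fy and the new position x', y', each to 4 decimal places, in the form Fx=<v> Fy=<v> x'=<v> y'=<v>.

Fx=-8.9111 Fy=5.9556 x'=-7.7822 y'=-7.8089

F_att = 3/2·(g−p) = 3/2·(-6,4) = (-9.0000,6.0000)
o1: d²=180 > ρ²=63 → inactive
o2: d²=45 ≤ ρ²=63; F_rep = 30·(6,-3)/45² = (0.0889,-0.0444)
F = F_att + ΣF_rep = (-8.9111,5.9556)
p' = p + 1/5·F = (-7.7822,-7.8089)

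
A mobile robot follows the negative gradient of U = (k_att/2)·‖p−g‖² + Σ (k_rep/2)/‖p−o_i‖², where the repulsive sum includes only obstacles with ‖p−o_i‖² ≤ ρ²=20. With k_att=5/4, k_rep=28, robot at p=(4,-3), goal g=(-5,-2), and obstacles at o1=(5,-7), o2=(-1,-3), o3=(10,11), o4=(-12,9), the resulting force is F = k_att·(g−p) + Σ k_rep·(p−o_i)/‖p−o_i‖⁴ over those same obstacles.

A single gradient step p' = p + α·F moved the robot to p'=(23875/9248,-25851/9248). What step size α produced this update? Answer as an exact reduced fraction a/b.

F_att = 5/4·(g−p) = 5/4·(-9,1) = (-11.2500,1.2500)
o1: d²=17 ≤ ρ²=20; F_rep = 28·(-1,4)/17² = (-0.0969,0.3875)
o2: d²=25 > ρ²=20 → inactive
o3: d²=232 > ρ²=20 → inactive
o4: d²=400 > ρ²=20 → inactive
F = F_att + ΣF_rep = (-11.3469,1.6375)
Δp = p'−p = (-1.4184,0.2047); α = Δx/Fx = (-13117/9248) / (-13117/1156) = 1/8
check: Δy/Fy = (1893/9248) / (1893/1156) = 1/8 ✓

α = 1/8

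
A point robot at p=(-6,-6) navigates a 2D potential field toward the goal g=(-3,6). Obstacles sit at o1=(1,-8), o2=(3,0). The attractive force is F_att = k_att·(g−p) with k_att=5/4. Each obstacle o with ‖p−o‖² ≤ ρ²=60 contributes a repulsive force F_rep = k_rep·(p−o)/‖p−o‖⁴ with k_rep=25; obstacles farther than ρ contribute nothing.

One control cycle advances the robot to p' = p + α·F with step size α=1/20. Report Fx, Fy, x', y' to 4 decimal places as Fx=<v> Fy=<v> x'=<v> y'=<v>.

Fx=3.6877 Fy=15.0178 x'=-5.8156 y'=-5.2491

F_att = 5/4·(g−p) = 5/4·(3,12) = (3.7500,15.0000)
o1: d²=53 ≤ ρ²=60; F_rep = 25·(-7,2)/53² = (-0.0623,0.0178)
o2: d²=117 > ρ²=60 → inactive
F = F_att + ΣF_rep = (3.6877,15.0178)
p' = p + 1/20·F = (-5.8156,-5.2491)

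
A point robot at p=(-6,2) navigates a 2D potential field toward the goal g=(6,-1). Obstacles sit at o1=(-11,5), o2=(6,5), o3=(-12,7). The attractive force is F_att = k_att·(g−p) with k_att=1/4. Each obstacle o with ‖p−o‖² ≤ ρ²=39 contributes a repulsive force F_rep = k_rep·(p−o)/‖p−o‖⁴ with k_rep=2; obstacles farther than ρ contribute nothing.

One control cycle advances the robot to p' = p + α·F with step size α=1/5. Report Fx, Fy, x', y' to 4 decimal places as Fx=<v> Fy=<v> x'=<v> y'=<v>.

F_att = 1/4·(g−p) = 1/4·(12,-3) = (3.0000,-0.7500)
o1: d²=34 ≤ ρ²=39; F_rep = 2·(5,-3)/34² = (0.0087,-0.0052)
o2: d²=153 > ρ²=39 → inactive
o3: d²=61 > ρ²=39 → inactive
F = F_att + ΣF_rep = (3.0087,-0.7552)
p' = p + 1/5·F = (-5.3983,1.8490)

Fx=3.0087 Fy=-0.7552 x'=-5.3983 y'=1.8490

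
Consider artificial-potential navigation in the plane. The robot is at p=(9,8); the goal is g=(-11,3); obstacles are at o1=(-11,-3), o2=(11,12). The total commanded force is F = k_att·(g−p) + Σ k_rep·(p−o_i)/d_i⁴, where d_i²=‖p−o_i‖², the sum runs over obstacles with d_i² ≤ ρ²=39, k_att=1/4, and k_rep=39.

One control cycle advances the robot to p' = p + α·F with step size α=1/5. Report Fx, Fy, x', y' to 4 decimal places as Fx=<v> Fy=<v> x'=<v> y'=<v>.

Fx=-5.1950 Fy=-1.6400 x'=7.9610 y'=7.6720

F_att = 1/4·(g−p) = 1/4·(-20,-5) = (-5.0000,-1.2500)
o1: d²=521 > ρ²=39 → inactive
o2: d²=20 ≤ ρ²=39; F_rep = 39·(-2,-4)/20² = (-0.1950,-0.3900)
F = F_att + ΣF_rep = (-5.1950,-1.6400)
p' = p + 1/5·F = (7.9610,7.6720)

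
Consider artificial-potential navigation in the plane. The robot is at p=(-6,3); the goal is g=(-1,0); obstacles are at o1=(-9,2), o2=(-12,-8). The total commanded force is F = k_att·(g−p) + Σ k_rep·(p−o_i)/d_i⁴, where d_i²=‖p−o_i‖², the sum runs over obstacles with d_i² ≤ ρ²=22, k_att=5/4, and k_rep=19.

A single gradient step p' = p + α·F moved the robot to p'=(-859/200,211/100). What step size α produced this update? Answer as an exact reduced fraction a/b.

α = 1/4

F_att = 5/4·(g−p) = 5/4·(5,-3) = (6.2500,-3.7500)
o1: d²=10 ≤ ρ²=22; F_rep = 19·(3,1)/10² = (0.5700,0.1900)
o2: d²=157 > ρ²=22 → inactive
F = F_att + ΣF_rep = (6.8200,-3.5600)
Δp = p'−p = (1.7050,-0.8900); α = Δx/Fx = (341/200) / (341/50) = 1/4
check: Δy/Fy = (-89/100) / (-89/25) = 1/4 ✓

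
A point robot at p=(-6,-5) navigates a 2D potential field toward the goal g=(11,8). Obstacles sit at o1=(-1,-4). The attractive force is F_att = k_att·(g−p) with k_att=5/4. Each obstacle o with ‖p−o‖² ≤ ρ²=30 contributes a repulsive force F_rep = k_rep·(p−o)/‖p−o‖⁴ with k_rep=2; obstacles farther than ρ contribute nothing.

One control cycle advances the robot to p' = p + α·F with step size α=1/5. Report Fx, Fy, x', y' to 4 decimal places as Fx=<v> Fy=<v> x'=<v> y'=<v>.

F_att = 5/4·(g−p) = 5/4·(17,13) = (21.2500,16.2500)
o1: d²=26 ≤ ρ²=30; F_rep = 2·(-5,-1)/26² = (-0.0148,-0.0030)
F = F_att + ΣF_rep = (21.2352,16.2470)
p' = p + 1/5·F = (-1.7530,-1.7506)

Fx=21.2352 Fy=16.2470 x'=-1.7530 y'=-1.7506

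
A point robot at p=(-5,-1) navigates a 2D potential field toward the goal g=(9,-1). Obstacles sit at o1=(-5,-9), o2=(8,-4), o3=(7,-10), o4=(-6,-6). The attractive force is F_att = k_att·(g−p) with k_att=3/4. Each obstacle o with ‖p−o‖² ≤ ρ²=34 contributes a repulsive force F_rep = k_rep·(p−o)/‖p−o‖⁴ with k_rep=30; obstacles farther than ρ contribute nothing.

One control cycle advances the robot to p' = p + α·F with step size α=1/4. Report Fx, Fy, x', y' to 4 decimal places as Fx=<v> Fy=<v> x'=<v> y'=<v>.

Fx=10.5444 Fy=0.2219 x'=-2.3639 y'=-0.9445

F_att = 3/4·(g−p) = 3/4·(14,0) = (10.5000,0.0000)
o1: d²=64 > ρ²=34 → inactive
o2: d²=178 > ρ²=34 → inactive
o3: d²=225 > ρ²=34 → inactive
o4: d²=26 ≤ ρ²=34; F_rep = 30·(1,5)/26² = (0.0444,0.2219)
F = F_att + ΣF_rep = (10.5444,0.2219)
p' = p + 1/4·F = (-2.3639,-0.9445)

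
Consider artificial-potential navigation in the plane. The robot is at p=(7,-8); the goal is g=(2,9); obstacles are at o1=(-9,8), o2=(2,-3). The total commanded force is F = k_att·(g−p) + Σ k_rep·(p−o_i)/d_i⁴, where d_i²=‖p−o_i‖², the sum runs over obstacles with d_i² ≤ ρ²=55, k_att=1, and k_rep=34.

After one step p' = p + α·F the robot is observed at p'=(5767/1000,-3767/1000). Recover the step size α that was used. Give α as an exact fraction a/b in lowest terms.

α = 1/4

F_att = 1·(g−p) = 1·(-5,17) = (-5.0000,17.0000)
o1: d²=512 > ρ²=55 → inactive
o2: d²=50 ≤ ρ²=55; F_rep = 34·(5,-5)/50² = (0.0680,-0.0680)
F = F_att + ΣF_rep = (-4.9320,16.9320)
Δp = p'−p = (-1.2330,4.2330); α = Δx/Fx = (-1233/1000) / (-1233/250) = 1/4
check: Δy/Fy = (4233/1000) / (4233/250) = 1/4 ✓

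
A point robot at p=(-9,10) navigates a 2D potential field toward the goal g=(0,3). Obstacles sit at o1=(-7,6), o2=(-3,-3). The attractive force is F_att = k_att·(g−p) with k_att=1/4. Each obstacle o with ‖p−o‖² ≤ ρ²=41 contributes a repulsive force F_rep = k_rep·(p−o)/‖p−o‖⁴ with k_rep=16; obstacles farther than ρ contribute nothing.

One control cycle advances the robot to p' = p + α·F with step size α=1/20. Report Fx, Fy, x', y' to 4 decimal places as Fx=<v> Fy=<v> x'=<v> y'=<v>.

Fx=2.1700 Fy=-1.5900 x'=-8.8915 y'=9.9205

F_att = 1/4·(g−p) = 1/4·(9,-7) = (2.2500,-1.7500)
o1: d²=20 ≤ ρ²=41; F_rep = 16·(-2,4)/20² = (-0.0800,0.1600)
o2: d²=205 > ρ²=41 → inactive
F = F_att + ΣF_rep = (2.1700,-1.5900)
p' = p + 1/20·F = (-8.8915,9.9205)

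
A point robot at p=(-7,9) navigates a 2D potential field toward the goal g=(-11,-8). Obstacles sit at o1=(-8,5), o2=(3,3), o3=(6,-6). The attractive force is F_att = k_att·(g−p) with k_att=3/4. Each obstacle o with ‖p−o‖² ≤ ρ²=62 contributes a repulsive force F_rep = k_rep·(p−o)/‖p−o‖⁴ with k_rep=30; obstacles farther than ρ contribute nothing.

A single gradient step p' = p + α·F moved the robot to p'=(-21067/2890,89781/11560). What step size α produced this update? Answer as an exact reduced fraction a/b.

F_att = 3/4·(g−p) = 3/4·(-4,-17) = (-3.0000,-12.7500)
o1: d²=17 ≤ ρ²=62; F_rep = 30·(1,4)/17² = (0.1038,0.4152)
o2: d²=136 > ρ²=62 → inactive
o3: d²=394 > ρ²=62 → inactive
F = F_att + ΣF_rep = (-2.8962,-12.3348)
Δp = p'−p = (-0.2896,-1.2335); α = Δx/Fx = (-837/2890) / (-837/289) = 1/10
check: Δy/Fy = (-14259/11560) / (-14259/1156) = 1/10 ✓

α = 1/10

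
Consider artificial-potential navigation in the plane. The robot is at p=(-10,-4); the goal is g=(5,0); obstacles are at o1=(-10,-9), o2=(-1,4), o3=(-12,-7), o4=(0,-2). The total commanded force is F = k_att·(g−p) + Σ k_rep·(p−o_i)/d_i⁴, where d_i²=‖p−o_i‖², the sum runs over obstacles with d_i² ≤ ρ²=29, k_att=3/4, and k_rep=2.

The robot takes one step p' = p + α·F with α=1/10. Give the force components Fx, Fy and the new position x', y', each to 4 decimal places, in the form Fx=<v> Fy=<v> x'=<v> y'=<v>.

F_att = 3/4·(g−p) = 3/4·(15,4) = (11.2500,3.0000)
o1: d²=25 ≤ ρ²=29; F_rep = 2·(0,5)/25² = (0.0000,0.0160)
o2: d²=145 > ρ²=29 → inactive
o3: d²=13 ≤ ρ²=29; F_rep = 2·(2,3)/13² = (0.0237,0.0355)
o4: d²=104 > ρ²=29 → inactive
F = F_att + ΣF_rep = (11.2737,3.0515)
p' = p + 1/10·F = (-8.8726,-3.6948)

Fx=11.2737 Fy=3.0515 x'=-8.8726 y'=-3.6948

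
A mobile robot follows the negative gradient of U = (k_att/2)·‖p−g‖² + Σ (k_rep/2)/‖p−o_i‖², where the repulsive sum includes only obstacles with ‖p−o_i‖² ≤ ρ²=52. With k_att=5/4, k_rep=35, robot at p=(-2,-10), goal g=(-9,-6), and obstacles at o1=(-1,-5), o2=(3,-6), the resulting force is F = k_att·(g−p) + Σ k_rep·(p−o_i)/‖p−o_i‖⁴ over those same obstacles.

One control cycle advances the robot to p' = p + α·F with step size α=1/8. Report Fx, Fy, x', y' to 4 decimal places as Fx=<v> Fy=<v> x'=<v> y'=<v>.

Fx=-8.9059 Fy=4.6578 x'=-3.1132 y'=-9.4178

F_att = 5/4·(g−p) = 5/4·(-7,4) = (-8.7500,5.0000)
o1: d²=26 ≤ ρ²=52; F_rep = 35·(-1,-5)/26² = (-0.0518,-0.2589)
o2: d²=41 ≤ ρ²=52; F_rep = 35·(-5,-4)/41² = (-0.1041,-0.0833)
F = F_att + ΣF_rep = (-8.9059,4.6578)
p' = p + 1/8·F = (-3.1132,-9.4178)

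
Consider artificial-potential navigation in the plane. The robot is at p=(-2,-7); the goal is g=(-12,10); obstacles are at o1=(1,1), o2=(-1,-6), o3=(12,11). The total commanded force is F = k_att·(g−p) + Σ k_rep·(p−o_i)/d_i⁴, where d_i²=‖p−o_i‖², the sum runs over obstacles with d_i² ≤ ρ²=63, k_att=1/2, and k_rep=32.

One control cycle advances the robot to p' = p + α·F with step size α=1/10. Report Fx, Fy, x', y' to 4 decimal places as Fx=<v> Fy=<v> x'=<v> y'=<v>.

Fx=-13.0000 Fy=0.5000 x'=-3.3000 y'=-6.9500

F_att = 1/2·(g−p) = 1/2·(-10,17) = (-5.0000,8.5000)
o1: d²=73 > ρ²=63 → inactive
o2: d²=2 ≤ ρ²=63; F_rep = 32·(-1,-1)/2² = (-8.0000,-8.0000)
o3: d²=520 > ρ²=63 → inactive
F = F_att + ΣF_rep = (-13.0000,0.5000)
p' = p + 1/10·F = (-3.3000,-6.9500)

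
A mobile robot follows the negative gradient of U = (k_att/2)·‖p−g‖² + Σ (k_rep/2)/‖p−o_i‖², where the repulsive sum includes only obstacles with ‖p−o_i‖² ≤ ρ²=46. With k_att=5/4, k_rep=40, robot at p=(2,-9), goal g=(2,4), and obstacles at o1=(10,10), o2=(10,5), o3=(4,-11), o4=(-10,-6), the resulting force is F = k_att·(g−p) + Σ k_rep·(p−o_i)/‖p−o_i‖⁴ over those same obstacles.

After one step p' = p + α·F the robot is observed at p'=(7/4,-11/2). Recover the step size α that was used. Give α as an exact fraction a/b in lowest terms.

α = 1/5

F_att = 5/4·(g−p) = 5/4·(0,13) = (0.0000,16.2500)
o1: d²=425 > ρ²=46 → inactive
o2: d²=260 > ρ²=46 → inactive
o3: d²=8 ≤ ρ²=46; F_rep = 40·(-2,2)/8² = (-1.2500,1.2500)
o4: d²=153 > ρ²=46 → inactive
F = F_att + ΣF_rep = (-1.2500,17.5000)
Δp = p'−p = (-0.2500,3.5000); α = Δx/Fx = (-1/4) / (-5/4) = 1/5
check: Δy/Fy = (7/2) / (35/2) = 1/5 ✓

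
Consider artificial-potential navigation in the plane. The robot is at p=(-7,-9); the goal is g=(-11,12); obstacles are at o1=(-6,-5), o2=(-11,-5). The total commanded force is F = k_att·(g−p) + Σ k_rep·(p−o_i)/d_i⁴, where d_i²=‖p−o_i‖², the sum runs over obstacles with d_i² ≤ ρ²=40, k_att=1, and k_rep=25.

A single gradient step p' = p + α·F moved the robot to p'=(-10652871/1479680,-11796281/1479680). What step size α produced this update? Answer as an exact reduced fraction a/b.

F_att = 1·(g−p) = 1·(-4,21) = (-4.0000,21.0000)
o1: d²=17 ≤ ρ²=40; F_rep = 25·(-1,-4)/17² = (-0.0865,-0.3460)
o2: d²=32 ≤ ρ²=40; F_rep = 25·(4,-4)/32² = (0.0977,-0.0977)
F = F_att + ΣF_rep = (-3.9888,20.5563)
Δp = p'−p = (-0.1994,1.0278); α = Δx/Fx = (-295111/1479680) / (-295111/73984) = 1/20
check: Δy/Fy = (1520839/1479680) / (1520839/73984) = 1/20 ✓

α = 1/20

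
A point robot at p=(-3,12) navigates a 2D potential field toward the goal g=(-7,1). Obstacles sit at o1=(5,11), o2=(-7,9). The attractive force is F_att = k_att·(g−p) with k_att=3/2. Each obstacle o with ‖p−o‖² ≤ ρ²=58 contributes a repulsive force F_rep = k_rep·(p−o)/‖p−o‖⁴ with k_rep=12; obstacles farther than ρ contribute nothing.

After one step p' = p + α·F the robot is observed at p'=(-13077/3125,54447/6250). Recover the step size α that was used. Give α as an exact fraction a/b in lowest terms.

α = 1/5

F_att = 3/2·(g−p) = 3/2·(-4,-11) = (-6.0000,-16.5000)
o1: d²=65 > ρ²=58 → inactive
o2: d²=25 ≤ ρ²=58; F_rep = 12·(4,3)/25² = (0.0768,0.0576)
F = F_att + ΣF_rep = (-5.9232,-16.4424)
Δp = p'−p = (-1.1846,-3.2885); α = Δx/Fx = (-3702/3125) / (-3702/625) = 1/5
check: Δy/Fy = (-20553/6250) / (-20553/1250) = 1/5 ✓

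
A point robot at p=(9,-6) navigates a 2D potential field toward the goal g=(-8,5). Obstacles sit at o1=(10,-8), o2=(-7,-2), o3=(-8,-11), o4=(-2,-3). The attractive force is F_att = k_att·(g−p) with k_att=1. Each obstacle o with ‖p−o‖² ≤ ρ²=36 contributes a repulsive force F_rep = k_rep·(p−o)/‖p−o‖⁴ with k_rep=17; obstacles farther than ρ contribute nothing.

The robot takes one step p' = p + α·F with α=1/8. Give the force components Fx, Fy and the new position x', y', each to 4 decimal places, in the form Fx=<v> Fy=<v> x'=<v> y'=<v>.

F_att = 1·(g−p) = 1·(-17,11) = (-17.0000,11.0000)
o1: d²=5 ≤ ρ²=36; F_rep = 17·(-1,2)/5² = (-0.6800,1.3600)
o2: d²=272 > ρ²=36 → inactive
o3: d²=314 > ρ²=36 → inactive
o4: d²=130 > ρ²=36 → inactive
F = F_att + ΣF_rep = (-17.6800,12.3600)
p' = p + 1/8·F = (6.7900,-4.4550)

Fx=-17.6800 Fy=12.3600 x'=6.7900 y'=-4.4550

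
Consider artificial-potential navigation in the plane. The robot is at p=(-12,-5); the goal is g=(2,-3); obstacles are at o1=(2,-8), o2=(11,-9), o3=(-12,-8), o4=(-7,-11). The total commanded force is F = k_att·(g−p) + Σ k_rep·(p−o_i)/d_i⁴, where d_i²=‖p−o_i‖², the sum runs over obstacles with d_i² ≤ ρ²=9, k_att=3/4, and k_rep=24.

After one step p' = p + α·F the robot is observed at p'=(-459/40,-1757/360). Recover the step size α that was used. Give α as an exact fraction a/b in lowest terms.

F_att = 3/4·(g−p) = 3/4·(14,2) = (10.5000,1.5000)
o1: d²=205 > ρ²=9 → inactive
o2: d²=545 > ρ²=9 → inactive
o3: d²=9 ≤ ρ²=9; F_rep = 24·(0,3)/9² = (0.0000,0.8889)
o4: d²=61 > ρ²=9 → inactive
F = F_att + ΣF_rep = (10.5000,2.3889)
Δp = p'−p = (0.5250,0.1194); α = Δx/Fx = (21/40) / (21/2) = 1/20
check: Δy/Fy = (43/360) / (43/18) = 1/20 ✓

α = 1/20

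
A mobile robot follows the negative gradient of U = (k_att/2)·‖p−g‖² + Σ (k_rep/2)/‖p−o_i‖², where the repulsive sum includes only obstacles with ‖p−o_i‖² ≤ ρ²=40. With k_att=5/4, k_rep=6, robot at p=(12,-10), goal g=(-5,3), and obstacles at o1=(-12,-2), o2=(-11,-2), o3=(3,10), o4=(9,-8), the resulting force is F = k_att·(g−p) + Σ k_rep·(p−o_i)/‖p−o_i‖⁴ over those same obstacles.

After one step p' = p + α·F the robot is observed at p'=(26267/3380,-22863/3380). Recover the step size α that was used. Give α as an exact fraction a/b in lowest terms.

α = 1/5

F_att = 5/4·(g−p) = 5/4·(-17,13) = (-21.2500,16.2500)
o1: d²=640 > ρ²=40 → inactive
o2: d²=593 > ρ²=40 → inactive
o3: d²=481 > ρ²=40 → inactive
o4: d²=13 ≤ ρ²=40; F_rep = 6·(3,-2)/13² = (0.1065,-0.0710)
F = F_att + ΣF_rep = (-21.1435,16.1790)
Δp = p'−p = (-4.2287,3.2358); α = Δx/Fx = (-14293/3380) / (-14293/676) = 1/5
check: Δy/Fy = (10937/3380) / (10937/676) = 1/5 ✓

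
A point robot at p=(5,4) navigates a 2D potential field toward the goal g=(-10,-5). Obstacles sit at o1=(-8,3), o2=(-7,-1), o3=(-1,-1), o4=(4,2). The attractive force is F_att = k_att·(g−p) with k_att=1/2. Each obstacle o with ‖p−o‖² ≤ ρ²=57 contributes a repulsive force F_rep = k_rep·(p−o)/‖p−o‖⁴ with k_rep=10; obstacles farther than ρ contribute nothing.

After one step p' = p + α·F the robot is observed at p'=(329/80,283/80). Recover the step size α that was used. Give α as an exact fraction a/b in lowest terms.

F_att = 1/2·(g−p) = 1/2·(-15,-9) = (-7.5000,-4.5000)
o1: d²=170 > ρ²=57 → inactive
o2: d²=169 > ρ²=57 → inactive
o3: d²=61 > ρ²=57 → inactive
o4: d²=5 ≤ ρ²=57; F_rep = 10·(1,2)/5² = (0.4000,0.8000)
F = F_att + ΣF_rep = (-7.1000,-3.7000)
Δp = p'−p = (-0.8875,-0.4625); α = Δx/Fx = (-71/80) / (-71/10) = 1/8
check: Δy/Fy = (-37/80) / (-37/10) = 1/8 ✓

α = 1/8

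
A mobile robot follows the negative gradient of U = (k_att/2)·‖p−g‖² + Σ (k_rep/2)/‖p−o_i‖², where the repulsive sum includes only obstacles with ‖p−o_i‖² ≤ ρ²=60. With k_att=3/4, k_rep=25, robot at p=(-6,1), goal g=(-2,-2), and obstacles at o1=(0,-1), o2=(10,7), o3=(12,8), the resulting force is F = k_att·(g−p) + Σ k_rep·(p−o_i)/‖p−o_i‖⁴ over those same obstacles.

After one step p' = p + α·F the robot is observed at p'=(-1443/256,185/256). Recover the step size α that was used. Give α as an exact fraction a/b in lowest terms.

F_att = 3/4·(g−p) = 3/4·(4,-3) = (3.0000,-2.2500)
o1: d²=40 ≤ ρ²=60; F_rep = 25·(-6,2)/40² = (-0.0938,0.0312)
o2: d²=292 > ρ²=60 → inactive
o3: d²=373 > ρ²=60 → inactive
F = F_att + ΣF_rep = (2.9062,-2.2188)
Δp = p'−p = (0.3633,-0.2773); α = Δx/Fx = (93/256) / (93/32) = 1/8
check: Δy/Fy = (-71/256) / (-71/32) = 1/8 ✓

α = 1/8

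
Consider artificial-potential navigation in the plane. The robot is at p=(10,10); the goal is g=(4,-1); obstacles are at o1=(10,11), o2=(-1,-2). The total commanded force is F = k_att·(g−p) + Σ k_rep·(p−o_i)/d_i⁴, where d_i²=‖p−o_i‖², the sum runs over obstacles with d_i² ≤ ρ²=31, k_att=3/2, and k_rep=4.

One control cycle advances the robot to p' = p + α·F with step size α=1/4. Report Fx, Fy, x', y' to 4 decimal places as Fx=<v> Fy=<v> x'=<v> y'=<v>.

F_att = 3/2·(g−p) = 3/2·(-6,-11) = (-9.0000,-16.5000)
o1: d²=1 ≤ ρ²=31; F_rep = 4·(0,-1)/1² = (0.0000,-4.0000)
o2: d²=265 > ρ²=31 → inactive
F = F_att + ΣF_rep = (-9.0000,-20.5000)
p' = p + 1/4·F = (7.7500,4.8750)

Fx=-9.0000 Fy=-20.5000 x'=7.7500 y'=4.8750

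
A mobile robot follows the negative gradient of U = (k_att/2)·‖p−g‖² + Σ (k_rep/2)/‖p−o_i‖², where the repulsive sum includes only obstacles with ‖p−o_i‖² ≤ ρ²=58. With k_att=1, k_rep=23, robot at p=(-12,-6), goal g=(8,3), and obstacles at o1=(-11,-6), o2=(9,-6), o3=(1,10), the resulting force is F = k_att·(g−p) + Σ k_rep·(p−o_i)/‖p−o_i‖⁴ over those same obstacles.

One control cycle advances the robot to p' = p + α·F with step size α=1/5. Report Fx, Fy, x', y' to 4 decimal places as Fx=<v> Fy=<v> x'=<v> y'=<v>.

F_att = 1·(g−p) = 1·(20,9) = (20.0000,9.0000)
o1: d²=1 ≤ ρ²=58; F_rep = 23·(-1,0)/1² = (-23.0000,0.0000)
o2: d²=441 > ρ²=58 → inactive
o3: d²=425 > ρ²=58 → inactive
F = F_att + ΣF_rep = (-3.0000,9.0000)
p' = p + 1/5·F = (-12.6000,-4.2000)

Fx=-3.0000 Fy=9.0000 x'=-12.6000 y'=-4.2000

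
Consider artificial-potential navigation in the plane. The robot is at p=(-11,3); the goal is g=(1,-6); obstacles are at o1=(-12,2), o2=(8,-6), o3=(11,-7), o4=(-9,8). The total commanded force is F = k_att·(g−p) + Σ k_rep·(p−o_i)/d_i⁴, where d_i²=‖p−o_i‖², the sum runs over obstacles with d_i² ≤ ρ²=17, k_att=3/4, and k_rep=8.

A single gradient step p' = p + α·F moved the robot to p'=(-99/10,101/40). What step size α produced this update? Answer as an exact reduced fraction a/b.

α = 1/10

F_att = 3/4·(g−p) = 3/4·(12,-9) = (9.0000,-6.7500)
o1: d²=2 ≤ ρ²=17; F_rep = 8·(1,1)/2² = (2.0000,2.0000)
o2: d²=442 > ρ²=17 → inactive
o3: d²=584 > ρ²=17 → inactive
o4: d²=29 > ρ²=17 → inactive
F = F_att + ΣF_rep = (11.0000,-4.7500)
Δp = p'−p = (1.1000,-0.4750); α = Δx/Fx = (11/10) / (11) = 1/10
check: Δy/Fy = (-19/40) / (-19/4) = 1/10 ✓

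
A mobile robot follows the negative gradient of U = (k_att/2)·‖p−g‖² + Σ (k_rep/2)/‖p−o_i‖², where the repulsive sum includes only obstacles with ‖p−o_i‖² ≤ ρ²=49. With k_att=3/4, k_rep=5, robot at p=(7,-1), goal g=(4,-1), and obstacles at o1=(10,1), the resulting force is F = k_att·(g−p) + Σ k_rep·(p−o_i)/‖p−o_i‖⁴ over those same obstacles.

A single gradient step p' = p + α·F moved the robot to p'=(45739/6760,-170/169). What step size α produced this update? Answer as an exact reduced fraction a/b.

α = 1/10

F_att = 3/4·(g−p) = 3/4·(-3,0) = (-2.2500,0.0000)
o1: d²=13 ≤ ρ²=49; F_rep = 5·(-3,-2)/13² = (-0.0888,-0.0592)
F = F_att + ΣF_rep = (-2.3388,-0.0592)
Δp = p'−p = (-0.2339,-0.0059); α = Δx/Fx = (-1581/6760) / (-1581/676) = 1/10
check: Δy/Fy = (-1/169) / (-10/169) = 1/10 ✓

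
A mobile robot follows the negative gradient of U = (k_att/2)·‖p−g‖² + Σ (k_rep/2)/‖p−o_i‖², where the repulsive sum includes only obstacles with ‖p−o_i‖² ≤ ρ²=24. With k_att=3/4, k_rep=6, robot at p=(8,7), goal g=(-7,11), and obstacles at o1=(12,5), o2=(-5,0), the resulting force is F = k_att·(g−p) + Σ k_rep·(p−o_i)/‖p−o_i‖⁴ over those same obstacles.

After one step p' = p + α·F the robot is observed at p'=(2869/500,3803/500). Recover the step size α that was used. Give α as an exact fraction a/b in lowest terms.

F_att = 3/4·(g−p) = 3/4·(-15,4) = (-11.2500,3.0000)
o1: d²=20 ≤ ρ²=24; F_rep = 6·(-4,2)/20² = (-0.0600,0.0300)
o2: d²=218 > ρ²=24 → inactive
F = F_att + ΣF_rep = (-11.3100,3.0300)
Δp = p'−p = (-2.2620,0.6060); α = Δx/Fx = (-1131/500) / (-1131/100) = 1/5
check: Δy/Fy = (303/500) / (303/100) = 1/5 ✓

α = 1/5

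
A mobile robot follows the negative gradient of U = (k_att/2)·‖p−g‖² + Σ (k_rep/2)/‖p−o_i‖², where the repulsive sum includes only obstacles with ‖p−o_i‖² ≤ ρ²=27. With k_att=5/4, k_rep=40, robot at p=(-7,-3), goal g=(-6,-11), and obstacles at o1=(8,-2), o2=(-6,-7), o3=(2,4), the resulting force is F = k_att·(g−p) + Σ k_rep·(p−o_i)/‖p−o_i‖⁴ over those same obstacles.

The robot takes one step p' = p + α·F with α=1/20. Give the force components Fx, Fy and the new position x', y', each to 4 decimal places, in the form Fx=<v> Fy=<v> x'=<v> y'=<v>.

F_att = 5/4·(g−p) = 5/4·(1,-8) = (1.2500,-10.0000)
o1: d²=226 > ρ²=27 → inactive
o2: d²=17 ≤ ρ²=27; F_rep = 40·(-1,4)/17² = (-0.1384,0.5536)
o3: d²=130 > ρ²=27 → inactive
F = F_att + ΣF_rep = (1.1116,-9.4464)
p' = p + 1/20·F = (-6.9444,-3.4723)

Fx=1.1116 Fy=-9.4464 x'=-6.9444 y'=-3.4723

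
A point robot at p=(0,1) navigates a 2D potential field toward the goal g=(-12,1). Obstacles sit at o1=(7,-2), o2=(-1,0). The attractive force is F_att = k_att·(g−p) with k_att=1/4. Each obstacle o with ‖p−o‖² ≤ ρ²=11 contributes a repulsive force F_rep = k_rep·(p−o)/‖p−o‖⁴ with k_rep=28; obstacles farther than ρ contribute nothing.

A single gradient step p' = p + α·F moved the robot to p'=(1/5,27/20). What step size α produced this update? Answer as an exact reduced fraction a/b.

α = 1/20

F_att = 1/4·(g−p) = 1/4·(-12,0) = (-3.0000,0.0000)
o1: d²=58 > ρ²=11 → inactive
o2: d²=2 ≤ ρ²=11; F_rep = 28·(1,1)/2² = (7.0000,7.0000)
F = F_att + ΣF_rep = (4.0000,7.0000)
Δp = p'−p = (0.2000,0.3500); α = Δx/Fx = (1/5) / (4) = 1/20
check: Δy/Fy = (7/20) / (7) = 1/20 ✓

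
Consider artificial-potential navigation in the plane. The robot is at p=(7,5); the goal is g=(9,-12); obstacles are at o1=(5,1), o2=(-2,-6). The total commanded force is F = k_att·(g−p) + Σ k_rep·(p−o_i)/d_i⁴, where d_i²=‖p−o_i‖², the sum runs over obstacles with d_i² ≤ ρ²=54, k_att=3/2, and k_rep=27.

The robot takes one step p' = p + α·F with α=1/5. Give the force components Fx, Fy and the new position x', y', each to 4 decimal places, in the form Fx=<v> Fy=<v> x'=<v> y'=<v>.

Fx=3.1350 Fy=-25.2300 x'=7.6270 y'=-0.0460

F_att = 3/2·(g−p) = 3/2·(2,-17) = (3.0000,-25.5000)
o1: d²=20 ≤ ρ²=54; F_rep = 27·(2,4)/20² = (0.1350,0.2700)
o2: d²=202 > ρ²=54 → inactive
F = F_att + ΣF_rep = (3.1350,-25.2300)
p' = p + 1/5·F = (7.6270,-0.0460)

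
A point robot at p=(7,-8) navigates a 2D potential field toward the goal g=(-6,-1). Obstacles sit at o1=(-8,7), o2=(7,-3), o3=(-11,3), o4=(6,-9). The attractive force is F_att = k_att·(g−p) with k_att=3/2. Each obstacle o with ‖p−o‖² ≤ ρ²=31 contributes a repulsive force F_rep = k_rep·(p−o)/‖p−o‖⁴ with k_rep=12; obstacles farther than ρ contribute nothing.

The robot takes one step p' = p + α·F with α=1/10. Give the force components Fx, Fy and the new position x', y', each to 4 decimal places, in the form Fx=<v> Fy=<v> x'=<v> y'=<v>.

Fx=-16.5000 Fy=13.4040 x'=5.3500 y'=-6.6596

F_att = 3/2·(g−p) = 3/2·(-13,7) = (-19.5000,10.5000)
o1: d²=450 > ρ²=31 → inactive
o2: d²=25 ≤ ρ²=31; F_rep = 12·(0,-5)/25² = (0.0000,-0.0960)
o3: d²=445 > ρ²=31 → inactive
o4: d²=2 ≤ ρ²=31; F_rep = 12·(1,1)/2² = (3.0000,3.0000)
F = F_att + ΣF_rep = (-16.5000,13.4040)
p' = p + 1/10·F = (5.3500,-6.6596)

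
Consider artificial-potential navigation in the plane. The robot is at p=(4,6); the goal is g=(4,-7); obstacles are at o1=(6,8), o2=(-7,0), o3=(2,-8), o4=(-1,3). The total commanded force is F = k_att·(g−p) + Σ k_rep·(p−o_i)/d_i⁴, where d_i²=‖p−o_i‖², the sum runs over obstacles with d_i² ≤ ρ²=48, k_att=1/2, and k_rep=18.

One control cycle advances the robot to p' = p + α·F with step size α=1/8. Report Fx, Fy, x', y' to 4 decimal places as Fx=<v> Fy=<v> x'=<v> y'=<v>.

Fx=-0.4846 Fy=-7.0158 x'=3.9394 y'=5.1230

F_att = 1/2·(g−p) = 1/2·(0,-13) = (0.0000,-6.5000)
o1: d²=8 ≤ ρ²=48; F_rep = 18·(-2,-2)/8² = (-0.5625,-0.5625)
o2: d²=157 > ρ²=48 → inactive
o3: d²=200 > ρ²=48 → inactive
o4: d²=34 ≤ ρ²=48; F_rep = 18·(5,3)/34² = (0.0779,0.0467)
F = F_att + ΣF_rep = (-0.4846,-7.0158)
p' = p + 1/8·F = (3.9394,5.1230)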